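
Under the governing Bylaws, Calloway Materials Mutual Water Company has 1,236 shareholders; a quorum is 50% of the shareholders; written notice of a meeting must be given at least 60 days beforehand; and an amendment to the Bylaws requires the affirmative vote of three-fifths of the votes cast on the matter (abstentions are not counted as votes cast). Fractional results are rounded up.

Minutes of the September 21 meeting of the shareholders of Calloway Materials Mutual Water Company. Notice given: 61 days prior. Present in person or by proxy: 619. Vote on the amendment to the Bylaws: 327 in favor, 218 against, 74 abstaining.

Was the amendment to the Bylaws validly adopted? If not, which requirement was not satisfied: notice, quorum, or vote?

Valid — all requirements satisfied.

Notice: 61 days given; 60 required. Satisfied.
Quorum: 50% of 1,236 = 618; 619 present. Satisfied.
Vote: requires three-fifths of the votes cast (619 − 74 abstaining = 545); 3/5 of 545 = 327, so 327 needed; 327 in favor. Satisfied.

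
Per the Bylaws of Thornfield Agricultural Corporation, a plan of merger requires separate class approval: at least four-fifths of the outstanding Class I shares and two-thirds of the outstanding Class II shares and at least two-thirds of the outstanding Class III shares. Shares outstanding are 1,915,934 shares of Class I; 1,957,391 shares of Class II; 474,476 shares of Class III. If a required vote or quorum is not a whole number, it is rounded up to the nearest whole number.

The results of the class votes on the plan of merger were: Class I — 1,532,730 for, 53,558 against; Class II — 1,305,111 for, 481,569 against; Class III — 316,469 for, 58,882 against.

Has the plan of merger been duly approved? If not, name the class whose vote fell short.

Class I: 4/5 of 1915934 = 1532747.20, rounded up to 1532748; 1,532,748 required, 1,532,730 in favor — not approved.
Class II: 2/3 of 1957391 = 1304927.33, rounded up to 1304928; 1,304,928 required, 1,305,111 in favor — approved.
Class III: 2/3 of 474476 = 316317.33, rounded up to 316318; 316,318 required, 316,469 in favor — approved.

Not approved — the Class I shares did not give the required vote.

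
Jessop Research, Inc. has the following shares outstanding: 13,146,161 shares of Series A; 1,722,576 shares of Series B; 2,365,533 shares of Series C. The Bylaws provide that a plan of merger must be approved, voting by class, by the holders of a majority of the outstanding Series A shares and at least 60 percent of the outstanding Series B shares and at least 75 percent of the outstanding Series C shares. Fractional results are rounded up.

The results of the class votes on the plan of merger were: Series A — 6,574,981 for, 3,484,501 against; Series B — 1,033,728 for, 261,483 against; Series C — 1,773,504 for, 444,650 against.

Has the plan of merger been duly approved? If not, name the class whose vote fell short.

Series A: a majority of 13146161 is 6573081; 6,573,081 required, 6,574,981 in favor — approved.
Series B: 3/5 of 1722576 = 1033545.60, rounded up to 1033546; 1,033,546 required, 1,033,728 in favor — approved.
Series C: 3/4 of 2365533 = 1774149.75, rounded up to 1774150; 1,774,150 required, 1,773,504 in favor — not approved.

Not approved — the Series C shares did not give the required vote.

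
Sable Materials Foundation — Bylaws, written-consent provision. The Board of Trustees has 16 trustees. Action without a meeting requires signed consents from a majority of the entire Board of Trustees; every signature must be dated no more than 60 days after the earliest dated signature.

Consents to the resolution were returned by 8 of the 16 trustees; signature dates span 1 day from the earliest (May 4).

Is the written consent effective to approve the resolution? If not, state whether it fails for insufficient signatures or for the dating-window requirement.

Not effective — insufficient signatures.

Signatures required: a majority of 16 — a majority of 16 is 9, so 9 needed; 8 signed. Insufficient.
Dating window: the latest signature is 1 day after the earliest; the limit is 60 days. Within the window.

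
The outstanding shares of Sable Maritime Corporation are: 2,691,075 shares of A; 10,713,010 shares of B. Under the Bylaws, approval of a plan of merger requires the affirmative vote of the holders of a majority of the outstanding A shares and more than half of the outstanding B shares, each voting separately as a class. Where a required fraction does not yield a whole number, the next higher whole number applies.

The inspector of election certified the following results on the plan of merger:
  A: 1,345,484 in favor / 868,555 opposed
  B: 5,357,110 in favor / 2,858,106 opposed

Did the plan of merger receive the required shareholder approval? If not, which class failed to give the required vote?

Not approved — the A shares did not give the required vote.

A: a majority of 2691075 is 1345538; 1,345,538 required, 1,345,484 in favor — not approved.
B: a majority of 10713010 is 5356506; 5,356,506 required, 5,357,110 in favor — approved.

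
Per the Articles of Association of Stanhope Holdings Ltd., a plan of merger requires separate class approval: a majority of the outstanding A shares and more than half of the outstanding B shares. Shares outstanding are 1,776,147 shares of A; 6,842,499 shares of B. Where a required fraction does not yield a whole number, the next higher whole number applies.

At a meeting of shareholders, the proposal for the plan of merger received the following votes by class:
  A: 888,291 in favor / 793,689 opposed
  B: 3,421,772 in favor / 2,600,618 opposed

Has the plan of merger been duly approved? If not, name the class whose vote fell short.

A: a majority of 1776147 is 888074; 888,074 required, 888,291 in favor — approved.
B: a majority of 6842499 is 3421250; 3,421,250 required, 3,421,772 in favor — approved.

Approved — every class gave the required vote.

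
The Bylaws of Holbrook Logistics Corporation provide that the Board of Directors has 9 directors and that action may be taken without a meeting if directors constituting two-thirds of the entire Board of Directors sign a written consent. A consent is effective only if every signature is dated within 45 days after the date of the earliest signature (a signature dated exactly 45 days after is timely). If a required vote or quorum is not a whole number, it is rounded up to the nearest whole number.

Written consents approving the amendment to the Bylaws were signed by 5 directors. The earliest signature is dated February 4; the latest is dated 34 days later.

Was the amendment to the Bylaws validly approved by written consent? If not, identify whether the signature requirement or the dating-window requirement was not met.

Not effective — insufficient signatures.

Signatures required: two-thirds of 9 — 2/3 of 9 = 6, so 6 needed; 5 signed. Insufficient.
Dating window: the latest signature is 34 days after the earliest; the limit is 45 days. Within the window.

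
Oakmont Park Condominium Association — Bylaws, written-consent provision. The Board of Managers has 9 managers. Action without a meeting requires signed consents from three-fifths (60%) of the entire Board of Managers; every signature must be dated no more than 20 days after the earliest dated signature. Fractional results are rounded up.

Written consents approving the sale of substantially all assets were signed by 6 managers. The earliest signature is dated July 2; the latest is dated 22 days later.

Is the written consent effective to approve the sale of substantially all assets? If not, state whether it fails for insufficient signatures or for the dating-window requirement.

Signatures required: three-fifths (60%) of 9 — 3/5 of 9 = 5.40, rounded up to 6, so 6 needed; 6 signed. Sufficient.
Dating window: the latest signature is 22 days after the earliest; the limit is 20 days. Outside the window.

Not effective — dating-window requirement not satisfied.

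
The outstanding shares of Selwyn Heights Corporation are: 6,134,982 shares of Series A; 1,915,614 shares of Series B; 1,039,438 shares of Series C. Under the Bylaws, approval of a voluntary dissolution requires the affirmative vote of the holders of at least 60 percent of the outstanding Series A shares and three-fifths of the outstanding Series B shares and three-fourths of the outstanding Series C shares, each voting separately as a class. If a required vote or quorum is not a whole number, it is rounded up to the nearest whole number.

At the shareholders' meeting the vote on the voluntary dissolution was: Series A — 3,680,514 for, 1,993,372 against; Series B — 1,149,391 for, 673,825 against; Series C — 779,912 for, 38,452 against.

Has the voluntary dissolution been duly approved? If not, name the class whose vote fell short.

Not approved — the Series A shares did not give the required vote.

Series A: 3/5 of 6134982 = 3680989.20, rounded up to 3680990; 3,680,990 required, 3,680,514 in favor — not approved.
Series B: 3/5 of 1915614 = 1149368.40, rounded up to 1149369; 1,149,369 required, 1,149,391 in favor — approved.
Series C: 3/4 of 1039438 = 779578.50, rounded up to 779579; 779,579 required, 779,912 in favor — approved.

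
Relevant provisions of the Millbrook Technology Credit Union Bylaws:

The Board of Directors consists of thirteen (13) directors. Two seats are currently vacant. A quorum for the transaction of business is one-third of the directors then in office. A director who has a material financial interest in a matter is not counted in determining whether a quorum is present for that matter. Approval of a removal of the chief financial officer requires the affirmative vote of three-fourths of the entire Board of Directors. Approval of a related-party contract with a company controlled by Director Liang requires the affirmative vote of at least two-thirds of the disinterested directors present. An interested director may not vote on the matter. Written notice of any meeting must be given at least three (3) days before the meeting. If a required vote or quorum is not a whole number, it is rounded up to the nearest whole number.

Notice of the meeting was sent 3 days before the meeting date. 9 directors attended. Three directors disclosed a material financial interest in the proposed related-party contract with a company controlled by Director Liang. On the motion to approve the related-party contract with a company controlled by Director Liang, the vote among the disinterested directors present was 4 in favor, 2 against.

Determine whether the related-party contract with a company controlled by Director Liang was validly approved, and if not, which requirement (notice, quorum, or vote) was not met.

Notice: 3 days given; 3 required (3 ≥ 3). Satisfied.
Quorum: 9 present, but the 3 interested directors do not count, leaving 6. Quorum is 4. Satisfied.
Vote: the related-party contract with a company controlled by Director Liang requires two-thirds of the disinterested directors present (9 − 3 = 6). 2/3 of 6 = 4, so 4 affirmative votes are needed; 4 voted in favor. Satisfied.

Valid — all requirements satisfied.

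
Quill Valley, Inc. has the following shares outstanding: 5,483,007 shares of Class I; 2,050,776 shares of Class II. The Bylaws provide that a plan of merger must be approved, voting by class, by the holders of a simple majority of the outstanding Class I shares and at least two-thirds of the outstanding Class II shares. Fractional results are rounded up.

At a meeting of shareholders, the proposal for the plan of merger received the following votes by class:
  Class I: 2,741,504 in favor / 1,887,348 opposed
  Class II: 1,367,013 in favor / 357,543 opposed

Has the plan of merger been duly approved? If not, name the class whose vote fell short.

Class I: a majority of 5483007 is 2741504; 2,741,504 required, 2,741,504 in favor — approved.
Class II: 2/3 of 2050776 = 1367184; 1,367,184 required, 1,367,013 in favor — not approved.

Not approved — the Class II shares did not give the required vote.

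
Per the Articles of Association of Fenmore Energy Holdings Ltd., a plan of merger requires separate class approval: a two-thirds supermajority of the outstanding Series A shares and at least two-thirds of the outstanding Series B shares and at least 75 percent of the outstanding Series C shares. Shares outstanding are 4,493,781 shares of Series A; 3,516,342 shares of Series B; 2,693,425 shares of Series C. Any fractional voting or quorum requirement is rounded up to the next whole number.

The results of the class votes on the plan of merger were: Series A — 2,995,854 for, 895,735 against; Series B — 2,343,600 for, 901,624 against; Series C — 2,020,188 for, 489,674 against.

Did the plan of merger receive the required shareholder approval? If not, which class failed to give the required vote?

Not approved — the Series B shares did not give the required vote.

Series A: 2/3 of 4493781 = 2995854; 2,995,854 required, 2,995,854 in favor — approved.
Series B: 2/3 of 3516342 = 2344228; 2,344,228 required, 2,343,600 in favor — not approved.
Series C: 3/4 of 2693425 = 2020068.75, rounded up to 2020069; 2,020,069 required, 2,020,188 in favor — approved.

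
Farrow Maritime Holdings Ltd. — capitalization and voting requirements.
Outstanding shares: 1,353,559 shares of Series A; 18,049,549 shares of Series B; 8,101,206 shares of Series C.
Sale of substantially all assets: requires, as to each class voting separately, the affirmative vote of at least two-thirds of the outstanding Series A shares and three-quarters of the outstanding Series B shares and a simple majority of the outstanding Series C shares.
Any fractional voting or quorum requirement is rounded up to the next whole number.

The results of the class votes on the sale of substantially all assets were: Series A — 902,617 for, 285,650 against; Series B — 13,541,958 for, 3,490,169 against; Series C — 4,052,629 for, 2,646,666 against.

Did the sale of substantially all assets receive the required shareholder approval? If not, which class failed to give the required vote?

Series A: 2/3 of 1353559 = 902372.67, rounded up to 902373; 902,373 required, 902,617 in favor — approved.
Series B: 3/4 of 18049549 = 13537161.75, rounded up to 13537162; 13,537,162 required, 13,541,958 in favor — approved.
Series C: a majority of 8101206 is 4050604; 4,050,604 required, 4,052,629 in favor — approved.

Approved — every class gave the required vote.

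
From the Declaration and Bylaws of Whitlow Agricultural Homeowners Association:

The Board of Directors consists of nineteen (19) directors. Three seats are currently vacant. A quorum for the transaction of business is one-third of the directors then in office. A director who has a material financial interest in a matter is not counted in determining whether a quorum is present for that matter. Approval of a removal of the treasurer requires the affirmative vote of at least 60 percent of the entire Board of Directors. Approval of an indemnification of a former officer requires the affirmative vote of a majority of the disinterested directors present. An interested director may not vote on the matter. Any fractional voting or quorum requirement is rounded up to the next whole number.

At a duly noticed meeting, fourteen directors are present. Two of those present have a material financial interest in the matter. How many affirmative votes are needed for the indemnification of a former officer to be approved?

The indemnification of a former officer requires a majority of the disinterested directors present (14 − 2 = 12).
A majority of 12 is 7.

7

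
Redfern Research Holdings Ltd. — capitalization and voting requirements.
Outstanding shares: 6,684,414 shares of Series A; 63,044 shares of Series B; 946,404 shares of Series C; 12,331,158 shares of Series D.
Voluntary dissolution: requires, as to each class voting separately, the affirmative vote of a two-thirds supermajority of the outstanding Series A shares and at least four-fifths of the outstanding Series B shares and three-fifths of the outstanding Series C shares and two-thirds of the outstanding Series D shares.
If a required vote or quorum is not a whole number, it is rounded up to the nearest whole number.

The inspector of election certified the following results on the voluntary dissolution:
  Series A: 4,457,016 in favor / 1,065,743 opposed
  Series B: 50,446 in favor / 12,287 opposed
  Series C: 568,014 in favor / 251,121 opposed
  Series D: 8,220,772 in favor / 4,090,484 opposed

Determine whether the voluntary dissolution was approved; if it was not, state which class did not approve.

Series A: 2/3 of 6684414 = 4456276; 4,456,276 required, 4,457,016 in favor — approved.
Series B: 4/5 of 63044 = 50435.20, rounded up to 50436; 50,436 required, 50,446 in favor — approved.
Series C: 3/5 of 946404 = 567842.40, rounded up to 567843; 567,843 required, 568,014 in favor — approved.
Series D: 2/3 of 12331158 = 8220772; 8,220,772 required, 8,220,772 in favor — approved.

Approved — every class gave the required vote.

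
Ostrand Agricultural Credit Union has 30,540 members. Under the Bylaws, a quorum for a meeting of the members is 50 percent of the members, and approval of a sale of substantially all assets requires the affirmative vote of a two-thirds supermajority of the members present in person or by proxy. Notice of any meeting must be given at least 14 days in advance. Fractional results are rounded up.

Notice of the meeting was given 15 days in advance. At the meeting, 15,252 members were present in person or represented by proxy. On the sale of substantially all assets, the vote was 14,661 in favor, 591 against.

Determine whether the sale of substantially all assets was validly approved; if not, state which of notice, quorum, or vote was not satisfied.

Notice: 15 days given; 14 required. Satisfied.
Quorum: 50% of 30,540 = 15,270; 15,252 present. Not satisfied.
Vote: requires two-thirds of those present (15,252); 2/3 of 15252 = 10168, so 10,168 needed; 14,661 in favor. Satisfied.

Invalid — quorum requirement not satisfied.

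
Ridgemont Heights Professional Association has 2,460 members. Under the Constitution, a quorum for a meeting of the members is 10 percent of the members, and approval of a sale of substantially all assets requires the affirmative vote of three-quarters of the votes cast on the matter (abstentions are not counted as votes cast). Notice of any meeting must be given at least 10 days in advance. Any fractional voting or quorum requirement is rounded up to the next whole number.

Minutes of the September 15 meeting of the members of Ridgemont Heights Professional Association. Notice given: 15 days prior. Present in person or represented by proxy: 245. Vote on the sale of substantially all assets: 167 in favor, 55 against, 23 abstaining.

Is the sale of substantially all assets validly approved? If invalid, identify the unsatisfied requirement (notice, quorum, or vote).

Invalid — quorum requirement not satisfied.

Notice: 15 days given; 10 required. Satisfied.
Quorum: 10% of 2,460 = 246; 245 present. Not satisfied.
Vote: requires three-fourths of the votes cast (245 − 23 abstaining = 222); 3/4 of 222 = 166.50, rounded up to 167, so 167 needed; 167 in favor. Satisfied.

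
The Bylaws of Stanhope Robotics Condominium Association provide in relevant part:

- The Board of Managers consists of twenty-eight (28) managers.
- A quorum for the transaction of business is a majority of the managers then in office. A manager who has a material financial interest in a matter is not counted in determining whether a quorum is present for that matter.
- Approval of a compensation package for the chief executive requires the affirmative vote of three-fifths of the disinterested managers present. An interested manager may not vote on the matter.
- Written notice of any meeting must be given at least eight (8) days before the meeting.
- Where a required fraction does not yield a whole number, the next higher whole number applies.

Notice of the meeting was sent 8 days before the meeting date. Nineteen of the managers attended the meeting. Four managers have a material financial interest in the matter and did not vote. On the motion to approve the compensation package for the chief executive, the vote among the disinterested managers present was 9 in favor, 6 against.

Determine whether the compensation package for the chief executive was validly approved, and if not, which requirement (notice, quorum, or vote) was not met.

Valid — all requirements satisfied.

Notice: 8 days given; 8 required (8 ≥ 8). Satisfied.
Quorum: 19 present, but the 4 interested managers do not count, leaving 15. Quorum is 15. Satisfied.
Vote: the compensation package for the chief executive requires three-fifths of the disinterested managers present (19 − 4 = 15). 3/5 of 15 = 9, so 9 affirmative votes are needed; 9 voted in favor. Satisfied.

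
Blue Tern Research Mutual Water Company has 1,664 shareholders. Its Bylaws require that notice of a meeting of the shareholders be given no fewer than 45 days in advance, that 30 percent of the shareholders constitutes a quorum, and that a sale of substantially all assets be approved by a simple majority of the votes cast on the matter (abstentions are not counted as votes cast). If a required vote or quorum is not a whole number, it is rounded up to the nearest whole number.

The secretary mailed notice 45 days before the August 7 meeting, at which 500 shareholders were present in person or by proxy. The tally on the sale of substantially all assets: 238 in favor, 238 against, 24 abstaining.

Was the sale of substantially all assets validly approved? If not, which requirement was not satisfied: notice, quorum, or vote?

Notice: 45 days given; 45 required. Satisfied.
Quorum: 30% of 1,664 = 499.20, rounded up to 500; 500 present. Satisfied.
Vote: requires a majority of the votes cast (500 − 24 abstaining = 476); a majority of 476 is 239, so 239 needed; 238 in favor. Not satisfied.

Invalid — vote requirement not satisfied.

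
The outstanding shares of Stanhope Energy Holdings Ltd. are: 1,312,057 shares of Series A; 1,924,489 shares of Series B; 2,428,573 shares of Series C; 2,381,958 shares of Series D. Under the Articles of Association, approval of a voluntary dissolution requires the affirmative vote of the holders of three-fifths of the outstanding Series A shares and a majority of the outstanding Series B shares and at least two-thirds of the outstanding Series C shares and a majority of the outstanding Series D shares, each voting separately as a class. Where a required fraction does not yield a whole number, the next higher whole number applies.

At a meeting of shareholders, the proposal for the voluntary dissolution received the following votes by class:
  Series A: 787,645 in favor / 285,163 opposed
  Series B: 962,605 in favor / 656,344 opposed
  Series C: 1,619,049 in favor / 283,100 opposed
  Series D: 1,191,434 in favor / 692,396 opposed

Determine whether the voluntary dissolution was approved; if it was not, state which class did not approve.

Series A: 3/5 of 1312057 = 787234.20, rounded up to 787235; 787,235 required, 787,645 in favor — approved.
Series B: a majority of 1924489 is 962245; 962,245 required, 962,605 in favor — approved.
Series C: 2/3 of 2428573 = 1619048.67, rounded up to 1619049; 1,619,049 required, 1,619,049 in favor — approved.
Series D: a majority of 2381958 is 1190980; 1,190,980 required, 1,191,434 in favor — approved.

Approved — every class gave the required vote.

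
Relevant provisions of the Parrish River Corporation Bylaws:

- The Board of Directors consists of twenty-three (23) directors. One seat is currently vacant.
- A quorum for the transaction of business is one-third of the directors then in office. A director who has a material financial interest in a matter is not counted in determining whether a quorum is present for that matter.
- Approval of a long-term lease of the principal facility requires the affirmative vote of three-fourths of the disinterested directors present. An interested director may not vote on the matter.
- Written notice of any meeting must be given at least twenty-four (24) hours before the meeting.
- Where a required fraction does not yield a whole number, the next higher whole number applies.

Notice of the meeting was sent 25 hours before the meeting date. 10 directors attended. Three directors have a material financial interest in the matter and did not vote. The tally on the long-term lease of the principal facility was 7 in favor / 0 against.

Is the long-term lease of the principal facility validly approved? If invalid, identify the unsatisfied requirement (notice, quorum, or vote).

Invalid — quorum requirement not satisfied.

Notice: 25 hours given; 24 required (25 ≥ 24). Satisfied.
Quorum: 10 present, but the 3 interested directors do not count, leaving 7. Quorum is 8. Not satisfied.
Vote: the long-term lease of the principal facility requires three-fourths of the disinterested directors present (10 − 3 = 7). 3/4 of 7 = 5.25, rounded up to 6, so 6 affirmative votes are needed; 7 voted in favor. Satisfied. (Moot — without a quorum no business can be validly transacted.)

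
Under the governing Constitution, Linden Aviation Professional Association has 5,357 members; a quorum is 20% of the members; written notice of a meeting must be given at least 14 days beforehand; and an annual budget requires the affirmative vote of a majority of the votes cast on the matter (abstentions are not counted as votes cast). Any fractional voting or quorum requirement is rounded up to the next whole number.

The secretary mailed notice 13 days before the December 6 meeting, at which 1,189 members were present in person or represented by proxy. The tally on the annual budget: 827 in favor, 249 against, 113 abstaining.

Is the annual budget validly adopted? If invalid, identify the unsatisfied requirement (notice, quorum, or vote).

Notice: 13 days given; 14 required. Not satisfied.
Quorum: 20% of 5,357 = 1,071.40, rounded up to 1,072; 1,189 present. Satisfied.
Vote: requires a majority of the votes cast (1,189 − 113 abstaining = 1,076); a majority of 1076 is 539, so 539 needed; 827 in favor. Satisfied.

Invalid — notice requirement not satisfied.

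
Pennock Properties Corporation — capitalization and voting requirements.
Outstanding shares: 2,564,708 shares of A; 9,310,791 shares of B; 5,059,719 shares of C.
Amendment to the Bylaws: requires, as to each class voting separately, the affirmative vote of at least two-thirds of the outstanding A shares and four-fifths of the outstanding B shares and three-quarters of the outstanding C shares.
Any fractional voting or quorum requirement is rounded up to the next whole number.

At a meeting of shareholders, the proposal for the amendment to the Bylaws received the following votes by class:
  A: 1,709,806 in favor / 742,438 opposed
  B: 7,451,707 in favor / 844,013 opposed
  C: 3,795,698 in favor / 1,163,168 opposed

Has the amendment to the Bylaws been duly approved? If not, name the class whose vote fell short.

Approved — every class gave the required vote.

A: 2/3 of 2564708 = 1709805.33, rounded up to 1709806; 1,709,806 required, 1,709,806 in favor — approved.
B: 4/5 of 9310791 = 7448632.80, rounded up to 7448633; 7,448,633 required, 7,451,707 in favor — approved.
C: 3/4 of 5059719 = 3794789.25, rounded up to 3794790; 3,794,790 required, 3,795,698 in favor — approved.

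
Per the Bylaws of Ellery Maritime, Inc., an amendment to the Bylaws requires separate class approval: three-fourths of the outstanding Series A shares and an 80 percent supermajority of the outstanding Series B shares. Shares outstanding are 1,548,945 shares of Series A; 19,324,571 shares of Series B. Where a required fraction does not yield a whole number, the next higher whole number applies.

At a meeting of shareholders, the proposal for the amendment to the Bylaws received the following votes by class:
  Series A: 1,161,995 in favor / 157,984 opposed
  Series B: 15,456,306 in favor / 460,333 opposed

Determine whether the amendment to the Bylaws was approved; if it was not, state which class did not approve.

Series A: 3/4 of 1548945 = 1161708.75, rounded up to 1161709; 1,161,709 required, 1,161,995 in favor — approved.
Series B: 4/5 of 19324571 = 15459656.80, rounded up to 15459657; 15,459,657 required, 15,456,306 in favor — not approved.

Not approved — the Series B shares did not give the required vote.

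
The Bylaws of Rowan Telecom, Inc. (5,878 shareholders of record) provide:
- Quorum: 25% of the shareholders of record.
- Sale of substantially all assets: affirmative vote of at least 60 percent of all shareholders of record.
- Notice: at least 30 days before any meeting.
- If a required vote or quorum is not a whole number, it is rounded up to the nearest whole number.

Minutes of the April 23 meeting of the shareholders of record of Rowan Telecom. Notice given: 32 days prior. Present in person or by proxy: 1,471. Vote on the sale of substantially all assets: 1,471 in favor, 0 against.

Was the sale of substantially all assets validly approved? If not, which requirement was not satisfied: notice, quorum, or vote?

Notice: 32 days given; 30 required. Satisfied.
Quorum: 25% of 5,878 = 1,469.50, rounded up to 1,470; 1,471 present. Satisfied.
Vote: requires three-fifths of all shareholders of record (5,878); 3/5 of 5878 = 3526.80, rounded up to 3527, so 3,527 needed; 1,471 in favor. Not satisfied.

Invalid — vote requirement not satisfied.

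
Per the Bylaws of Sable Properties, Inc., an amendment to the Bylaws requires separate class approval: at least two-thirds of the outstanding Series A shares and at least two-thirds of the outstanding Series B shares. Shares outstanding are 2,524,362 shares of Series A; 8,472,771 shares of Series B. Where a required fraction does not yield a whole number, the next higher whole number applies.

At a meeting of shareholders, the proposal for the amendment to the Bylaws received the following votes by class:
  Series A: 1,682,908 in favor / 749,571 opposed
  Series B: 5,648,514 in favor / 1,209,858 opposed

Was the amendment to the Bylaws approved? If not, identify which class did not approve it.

Approved — every class gave the required vote.

Series A: 2/3 of 2524362 = 1682908; 1,682,908 required, 1,682,908 in favor — approved.
Series B: 2/3 of 8472771 = 5648514; 5,648,514 required, 5,648,514 in favor — approved.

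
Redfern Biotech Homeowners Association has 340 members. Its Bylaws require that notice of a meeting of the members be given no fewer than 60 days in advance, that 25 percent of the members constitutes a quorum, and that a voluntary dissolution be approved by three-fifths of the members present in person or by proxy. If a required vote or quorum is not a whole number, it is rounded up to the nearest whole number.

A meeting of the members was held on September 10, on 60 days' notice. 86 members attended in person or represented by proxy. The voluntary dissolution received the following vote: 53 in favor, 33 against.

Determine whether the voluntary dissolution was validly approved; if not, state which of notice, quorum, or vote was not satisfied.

Notice: 60 days given; 60 required. Satisfied.
Quorum: 25% of 340 = 85; 86 present. Satisfied.
Vote: requires three-fifths of those present (86); 3/5 of 86 = 51.60, rounded up to 52, so 52 needed; 53 in favor. Satisfied.

Valid — all requirements satisfied.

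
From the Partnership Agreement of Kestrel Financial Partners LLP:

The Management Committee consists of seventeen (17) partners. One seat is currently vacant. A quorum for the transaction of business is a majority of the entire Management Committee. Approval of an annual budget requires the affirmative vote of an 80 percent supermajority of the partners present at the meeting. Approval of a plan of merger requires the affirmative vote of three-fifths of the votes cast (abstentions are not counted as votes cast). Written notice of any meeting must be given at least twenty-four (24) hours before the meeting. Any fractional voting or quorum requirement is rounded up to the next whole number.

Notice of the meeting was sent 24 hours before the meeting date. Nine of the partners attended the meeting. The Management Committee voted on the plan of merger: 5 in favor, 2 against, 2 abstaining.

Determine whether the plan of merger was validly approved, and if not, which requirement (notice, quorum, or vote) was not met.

Valid — all requirements satisfied.

Notice: 24 hours given; 24 required (24 ≥ 24). Satisfied.
Quorum: 9 present; quorum is 9. Satisfied.
Vote: the plan of merger requires three-fifths of the votes cast (9 present − 2 abstaining = 7). 3/5 of 7 = 4.20, rounded up to 5, so 5 affirmative votes are needed; 5 voted in favor. Satisfied.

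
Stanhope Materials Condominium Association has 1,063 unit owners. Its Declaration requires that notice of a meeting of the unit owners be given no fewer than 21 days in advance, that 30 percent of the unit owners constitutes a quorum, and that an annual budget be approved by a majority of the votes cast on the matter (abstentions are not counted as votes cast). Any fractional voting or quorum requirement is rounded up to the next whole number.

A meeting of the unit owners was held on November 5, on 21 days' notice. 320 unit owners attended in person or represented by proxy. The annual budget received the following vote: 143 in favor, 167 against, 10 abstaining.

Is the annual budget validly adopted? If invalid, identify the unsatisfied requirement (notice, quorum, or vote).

Notice: 21 days given; 21 required. Satisfied.
Quorum: 30% of 1,063 = 318.90, rounded up to 319; 320 present. Satisfied.
Vote: requires a majority of the votes cast (320 − 10 abstaining = 310); a majority of 310 is 156, so 156 needed; 143 in favor. Not satisfied.

Invalid — vote requirement not satisfied.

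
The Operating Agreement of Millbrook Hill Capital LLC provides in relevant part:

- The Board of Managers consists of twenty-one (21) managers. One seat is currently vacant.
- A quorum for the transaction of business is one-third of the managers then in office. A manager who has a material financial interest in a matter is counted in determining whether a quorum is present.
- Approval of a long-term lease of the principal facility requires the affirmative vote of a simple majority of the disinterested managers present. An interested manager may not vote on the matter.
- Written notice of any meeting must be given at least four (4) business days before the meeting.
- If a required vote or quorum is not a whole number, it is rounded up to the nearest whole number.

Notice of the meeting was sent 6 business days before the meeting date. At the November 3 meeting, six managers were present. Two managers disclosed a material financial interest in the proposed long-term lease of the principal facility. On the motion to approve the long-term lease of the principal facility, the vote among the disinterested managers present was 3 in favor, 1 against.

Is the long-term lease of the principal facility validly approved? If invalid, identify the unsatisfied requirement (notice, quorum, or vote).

Notice: 6 business days given; 4 required (6 ≥ 4). Satisfied.
Quorum: 6 present (interested managers count toward quorum); quorum is 7. Not satisfied.
Vote: the long-term lease of the principal facility requires a majority of the disinterested managers present (6 − 2 = 4). A majority of 4 is 3, so 3 affirmative votes are needed; 3 voted in favor. Satisfied. (Moot — without a quorum no business can be validly transacted.)

Invalid — quorum requirement not satisfied.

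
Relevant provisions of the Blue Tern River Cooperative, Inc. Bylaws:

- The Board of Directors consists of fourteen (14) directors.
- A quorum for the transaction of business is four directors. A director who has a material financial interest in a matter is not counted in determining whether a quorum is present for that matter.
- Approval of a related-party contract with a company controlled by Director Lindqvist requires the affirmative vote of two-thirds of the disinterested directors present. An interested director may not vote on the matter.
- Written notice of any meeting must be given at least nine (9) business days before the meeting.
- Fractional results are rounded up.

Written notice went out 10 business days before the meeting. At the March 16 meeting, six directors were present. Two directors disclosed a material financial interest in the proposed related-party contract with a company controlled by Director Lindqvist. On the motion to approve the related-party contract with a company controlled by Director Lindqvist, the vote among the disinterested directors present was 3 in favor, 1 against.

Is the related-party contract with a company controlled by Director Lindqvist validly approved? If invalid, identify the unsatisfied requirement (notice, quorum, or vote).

Notice: 10 business days given; 9 required (10 ≥ 9). Satisfied.
Quorum: 6 present, but the 2 interested directors do not count, leaving 4. Quorum is 4. Satisfied.
Vote: the related-party contract with a company controlled by Director Lindqvist requires two-thirds of the disinterested directors present (6 − 2 = 4). 2/3 of 4 = 2.67, rounded up to 3, so 3 affirmative votes are needed; 3 voted in favor. Satisfied.

Valid — all requirements satisfied.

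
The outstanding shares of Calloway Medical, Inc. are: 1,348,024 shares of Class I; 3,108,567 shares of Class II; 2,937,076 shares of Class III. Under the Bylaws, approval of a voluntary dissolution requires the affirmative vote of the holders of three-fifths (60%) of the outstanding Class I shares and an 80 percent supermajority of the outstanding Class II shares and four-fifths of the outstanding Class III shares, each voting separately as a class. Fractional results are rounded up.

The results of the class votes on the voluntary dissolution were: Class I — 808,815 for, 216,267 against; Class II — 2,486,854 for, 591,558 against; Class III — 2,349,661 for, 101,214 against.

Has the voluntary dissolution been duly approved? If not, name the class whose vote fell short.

Approved — every class gave the required vote.

Class I: 3/5 of 1348024 = 808814.40, rounded up to 808815; 808,815 required, 808,815 in favor — approved.
Class II: 4/5 of 3108567 = 2486853.60, rounded up to 2486854; 2,486,854 required, 2,486,854 in favor — approved.
Class III: 4/5 of 2937076 = 2349660.80, rounded up to 2349661; 2,349,661 required, 2,349,661 in favor — approved.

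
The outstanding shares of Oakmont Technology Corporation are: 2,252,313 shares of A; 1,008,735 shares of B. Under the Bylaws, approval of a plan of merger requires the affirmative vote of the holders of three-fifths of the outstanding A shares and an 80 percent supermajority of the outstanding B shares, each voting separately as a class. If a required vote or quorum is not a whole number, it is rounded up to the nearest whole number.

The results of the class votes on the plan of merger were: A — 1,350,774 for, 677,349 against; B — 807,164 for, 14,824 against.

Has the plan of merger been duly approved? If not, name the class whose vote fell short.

A: 3/5 of 2252313 = 1351387.80, rounded up to 1351388; 1,351,388 required, 1,350,774 in favor — not approved.
B: 4/5 of 1008735 = 806988; 806,988 required, 807,164 in favor — approved.

Not approved — the A shares did not give the required vote.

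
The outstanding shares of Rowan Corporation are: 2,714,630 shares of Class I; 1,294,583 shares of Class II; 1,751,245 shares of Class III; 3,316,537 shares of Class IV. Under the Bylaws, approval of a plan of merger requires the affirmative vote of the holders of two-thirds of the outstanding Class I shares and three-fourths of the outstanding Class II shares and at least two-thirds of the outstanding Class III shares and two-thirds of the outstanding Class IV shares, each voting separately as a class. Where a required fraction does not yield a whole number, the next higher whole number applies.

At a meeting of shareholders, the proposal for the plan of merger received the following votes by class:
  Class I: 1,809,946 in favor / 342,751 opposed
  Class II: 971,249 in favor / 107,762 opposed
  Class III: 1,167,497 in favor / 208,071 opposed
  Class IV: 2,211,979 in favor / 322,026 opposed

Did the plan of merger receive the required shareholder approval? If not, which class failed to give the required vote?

Class I: 2/3 of 2714630 = 1809753.33, rounded up to 1809754; 1,809,754 required, 1,809,946 in favor — approved.
Class II: 3/4 of 1294583 = 970937.25, rounded up to 970938; 970,938 required, 971,249 in favor — approved.
Class III: 2/3 of 1751245 = 1167496.67, rounded up to 1167497; 1,167,497 required, 1,167,497 in favor — approved.
Class IV: 2/3 of 3316537 = 2211024.67, rounded up to 2211025; 2,211,025 required, 2,211,979 in favor — approved.

Approved — every class gave the required vote.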